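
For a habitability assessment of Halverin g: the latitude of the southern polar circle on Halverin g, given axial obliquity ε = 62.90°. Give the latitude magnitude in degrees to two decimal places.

27.10°

The polar circle is the lowest latitude that experiences at least one full rotation of continuous darkness at the northern-summer solstice; it lies at |ϕ| = 90° − ε = 90° − 62.90° = 27.10°.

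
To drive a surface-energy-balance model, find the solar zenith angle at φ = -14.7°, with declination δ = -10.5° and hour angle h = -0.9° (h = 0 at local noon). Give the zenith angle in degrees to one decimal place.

cos θ_z = sin φ sin δ + cos φ cos δ cos h = 0.046244 + 0.950953 = 0.997197.
θ_z = arccos(0.997197) = 4.3°.

θ_z = 4.3°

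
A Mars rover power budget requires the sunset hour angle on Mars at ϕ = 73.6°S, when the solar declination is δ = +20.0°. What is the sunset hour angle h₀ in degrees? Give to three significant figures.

cos h₀ = −tan ϕ · tan δ = 1.2367 ≥ 1, so the Sun never rises (polar night) and h₀ = 0.

h₀ = 0.00°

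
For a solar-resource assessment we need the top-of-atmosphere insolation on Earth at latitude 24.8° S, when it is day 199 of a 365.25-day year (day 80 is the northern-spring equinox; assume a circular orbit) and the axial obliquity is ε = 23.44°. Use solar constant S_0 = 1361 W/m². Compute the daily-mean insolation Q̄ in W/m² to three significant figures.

Q̄ ≈ 273 W/m²

Solar longitude: L_s = 360° × (199 − 80)/365.25 = 117.290°.
sin δ = sin 23.44° × sin 117.290° = 0.35352, so δ = +20.702°.
cos h₀ = −tan(-24.8°) tan(+20.702°) = 0.1746, h₀ = 1.3953 rad.
Bracket: h₀ sin ϕ sin δ + cos ϕ cos δ sin h₀ = 1.3953×-0.41945×0.35352 + 0.90778×0.93543×0.98464 = -0.206901 + 0.836121 = 0.629220.
Q̄ = (S_0/π) × [bracket] = (1361/π) × 0.629220 = 272.6 W/m².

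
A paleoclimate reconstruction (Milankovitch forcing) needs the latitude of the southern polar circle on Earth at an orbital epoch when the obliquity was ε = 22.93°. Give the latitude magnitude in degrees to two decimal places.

The polar circle is the lowest latitude that experiences at least one full rotation of continuous darkness at the northern-summer solstice; it lies at |φ| = 90° − ε = 90° − 22.93° = 67.07°.

67.07°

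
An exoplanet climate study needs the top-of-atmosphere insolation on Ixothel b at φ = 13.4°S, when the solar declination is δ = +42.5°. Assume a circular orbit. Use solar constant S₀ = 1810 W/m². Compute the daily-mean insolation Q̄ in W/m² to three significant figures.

cos H₀ = −tan(-13.4°) tan(+42.500°) = 0.2183, H₀ = 1.3507 rad.
Bracket: H₀ sin φ sin δ + cos φ cos δ sin H₀ = 1.3507×-0.23175×0.67559 + 0.97278×0.73728×0.97588 = -0.211476 + 0.699912 = 0.488436.
Q̄ = (S₀/π) × [bracket] = (1810/π) × 0.488436 = 281.4 W/m².

Q̄ ≈ 281 W/m²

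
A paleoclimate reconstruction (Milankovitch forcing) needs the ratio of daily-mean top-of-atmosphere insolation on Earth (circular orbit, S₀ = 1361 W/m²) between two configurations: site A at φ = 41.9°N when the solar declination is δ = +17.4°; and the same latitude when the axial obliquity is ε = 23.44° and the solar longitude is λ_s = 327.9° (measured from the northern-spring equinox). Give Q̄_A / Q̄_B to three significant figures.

— Configuration A (φ=+41.9°):
cos H₀ = −tan(+41.9°) tan(+17.400°) = -0.2812, H₀ = 1.8558 rad.
Bracket: H₀ sin φ sin δ + cos φ cos δ sin H₀ = 1.8558×0.66783×0.29904 + 0.74431×0.95424×0.95965 = 0.370618 + 0.681592 = 1.052210.
Q̄ = (S₀/π) × [bracket] = (1361/π) × 1.052210 = 455.84 W/m².
— Configuration B (φ=+41.9°):
Solar declination: sin δ = sin ε · sin λ_s = sin 23.44° × sin 327.9° = -0.21138, so δ = -12.203°.
cos H₀ = −tan(+41.9°) tan(-12.203°) = 0.1940, H₀ = 1.3755 rad.
Bracket: H₀ sin φ sin δ + cos φ cos δ sin H₀ = 1.3755×0.66783×-0.21138 + 0.74431×0.97740×0.98099 = -0.194174 + 0.713659 = 0.519485.
Q̄ = (S₀/π) × [bracket] = (1361/π) × 0.519485 = 225.05 W/m².
Ratio Q̄_A / Q̄_B = 455.84 / 225.05 = 2.026.

Q̄_A / Q̄_B ≈ 2.03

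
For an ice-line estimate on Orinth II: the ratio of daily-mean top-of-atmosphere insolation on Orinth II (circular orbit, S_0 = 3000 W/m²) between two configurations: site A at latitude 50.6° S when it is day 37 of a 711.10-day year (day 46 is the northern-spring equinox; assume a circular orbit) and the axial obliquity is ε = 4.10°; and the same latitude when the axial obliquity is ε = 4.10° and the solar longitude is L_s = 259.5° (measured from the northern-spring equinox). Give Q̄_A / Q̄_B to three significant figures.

Q̄_A / Q̄_B ≈ 0.890

— Configuration A (ϕ=-50.6°):
Solar longitude: L_s = 360° × (37 − 46)/711.10 = -4.556°, i.e. -4.556° + 360° = 355.444°.
sin δ = sin 4.10° × sin 355.444° = -0.00568, so δ = -0.325°.
cos h₀ = −tan(-50.6°) tan(-0.325°) = -0.0069, h₀ = 1.5777 rad.
Bracket: h₀ sin ϕ sin δ + cos ϕ cos δ sin h₀ = 1.5777×-0.77273×-0.00568 + 0.63473×0.99998×0.99998 = 0.006925 + 0.634705 = 0.641630.
Q̄ = (S_0/π) × [bracket] = (3000/π) × 0.641630 = 612.71 W/m².
— Configuration B (ϕ=-50.6°):
Solar declination: sin δ = sin ε · sin L_s = sin 4.10° × sin 259.5° = -0.07030, so δ = -4.031°.
cos h₀ = −tan(-50.6°) tan(-4.031°) = -0.0858, h₀ = 1.6567 rad.
Bracket: h₀ sin ϕ sin δ + cos ϕ cos δ sin h₀ = 1.6567×-0.77273×-0.07030 + 0.63473×0.99753×0.99631 = 0.089997 + 0.630826 = 0.720823.
Q̄ = (S_0/π) × [bracket] = (3000/π) × 0.720823 = 688.34 W/m².
Ratio Q̄_A / Q̄_B = 612.71 / 688.34 = 0.8901.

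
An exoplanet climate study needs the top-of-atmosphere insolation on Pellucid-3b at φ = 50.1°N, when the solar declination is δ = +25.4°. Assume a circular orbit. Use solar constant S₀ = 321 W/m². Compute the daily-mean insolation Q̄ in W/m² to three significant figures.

cos H₀ = −tan(+50.1°) tan(+25.400°) = -0.5679, H₀ = 2.1747 rad.
Bracket: H₀ sin φ sin δ + cos φ cos δ sin H₀ = 2.1747×0.76717×0.42894 + 0.64145×0.90334×0.82310 = 0.715628 + 0.476943 = 1.192571.
Q̄ = (S₀/π) × [bracket] = (321/π) × 1.192571 = 121.9 W/m².

Q̄ ≈ 122 W/m²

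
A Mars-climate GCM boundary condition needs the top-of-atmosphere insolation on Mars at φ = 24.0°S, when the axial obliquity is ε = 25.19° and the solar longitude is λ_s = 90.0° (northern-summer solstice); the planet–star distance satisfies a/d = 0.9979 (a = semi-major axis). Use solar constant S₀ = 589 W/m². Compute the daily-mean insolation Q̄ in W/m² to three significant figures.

Q̄ ≈ 107 W/m²

Solar declination: sin δ = sin ε · sin λ_s = sin 25.19° × sin 90.0° = 0.42562, so δ = +25.190°.
cos H₀ = −tan(-24.0°) tan(+25.190°) = 0.2094, H₀ = 1.3598 rad.
Bracket: H₀ sin φ sin δ + cos φ cos δ sin H₀ = 1.3598×-0.40674×0.42562 + 0.91355×0.90490×0.97783 = -0.235404 + 0.808344 = 0.572940.
Inverse-square distance factor (a/d)² = 0.9979² = 0.995804.
Q̄ = (S₀/π) × 0.995804 × [bracket] = (589/π) × 0.995804 × 0.572940 = 107.0 W/m².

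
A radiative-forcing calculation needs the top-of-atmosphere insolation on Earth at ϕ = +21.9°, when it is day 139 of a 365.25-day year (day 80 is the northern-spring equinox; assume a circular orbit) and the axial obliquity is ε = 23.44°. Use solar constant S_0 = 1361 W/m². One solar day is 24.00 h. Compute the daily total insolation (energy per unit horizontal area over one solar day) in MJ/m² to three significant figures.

40.4 MJ/m²

Solar longitude: L_s = 360° × (139 − 80)/365.25 = 58.152°.
sin δ = sin 23.44° × sin 58.152° = 0.33790, so δ = +19.749°.
cos h₀ = −tan(+21.9°) tan(+19.749°) = -0.1443, h₀ = 1.7156 rad.
Bracket: h₀ sin ϕ sin δ + cos ϕ cos δ sin h₀ = 1.7156×0.37299×0.33790 + 0.92784×0.94118×0.98953 = 0.216223 + 0.864121 = 1.080344.
Q̄ = (S_0/π) × [bracket] = (1361/π) × 1.080344 = 468.03 W/m².
Daily total = Q̄ × 24.00 h × 3600 s/h = 468.03 × 24.00 × 3600 / 10⁶ = 40.44 MJ/m².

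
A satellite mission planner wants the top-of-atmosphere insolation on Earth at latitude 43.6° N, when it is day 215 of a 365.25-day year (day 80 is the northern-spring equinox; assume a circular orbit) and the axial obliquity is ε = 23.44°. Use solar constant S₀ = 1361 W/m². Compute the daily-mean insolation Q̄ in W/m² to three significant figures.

Q̄ ≈ 449 W/m²

Solar longitude: λ_s = 360° × (215 − 80)/365.25 = 133.060°.
sin δ = sin 23.44° × sin 133.060° = 0.29064, so δ = +16.896°.
cos H₀ = −tan(+43.6°) tan(+16.896°) = -0.2893, H₀ = 1.8643 rad.
Bracket: H₀ sin φ sin δ + cos φ cos δ sin H₀ = 1.8643×0.68962×0.29064 + 0.72417×0.95683×0.95725 = 0.373664 + 0.663286 = 1.036950.
Q̄ = (S₀/π) × [bracket] = (1361/π) × 1.036950 = 449.2 W/m².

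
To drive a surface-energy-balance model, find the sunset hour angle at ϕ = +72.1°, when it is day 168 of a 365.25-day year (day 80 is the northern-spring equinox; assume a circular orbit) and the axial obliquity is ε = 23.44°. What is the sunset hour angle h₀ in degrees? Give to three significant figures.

Solar longitude: L_s = 360° × (168 − 80)/365.25 = 86.735°.
sin δ = sin 23.44° × sin 86.735° = 0.39714, so δ = +23.400°.
Sunrise equation: cos h₀ = −tan ϕ · tan δ = -1.3398 ≤ −1, so the Sun never sets (polar day) and h₀ = π.

h₀ = 180°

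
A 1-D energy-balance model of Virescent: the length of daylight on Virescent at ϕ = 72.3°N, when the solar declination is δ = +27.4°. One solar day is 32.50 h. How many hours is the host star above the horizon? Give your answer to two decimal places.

Sunrise equation: cos h₀ = −tan ϕ · tan δ = -1.6242 ≤ −1, so the host star never sets (polar day) and h₀ = π.
Daylight = 2h₀/(2π) × 32.50 h = (3.1416/π) × 32.50 = 32.50 h.

32.50 h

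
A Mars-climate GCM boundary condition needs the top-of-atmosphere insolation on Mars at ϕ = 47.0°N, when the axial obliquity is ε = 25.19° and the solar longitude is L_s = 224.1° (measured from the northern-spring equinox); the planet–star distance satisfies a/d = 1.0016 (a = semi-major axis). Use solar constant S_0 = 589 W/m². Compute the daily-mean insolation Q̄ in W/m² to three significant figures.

Solar declination: sin δ = sin ε · sin L_s = sin 25.19° × sin 224.1° = -0.29620, so δ = -17.229°.
cos h₀ = −tan(+47.0°) tan(-17.229°) = 0.3326, h₀ = 1.2318 rad.
Bracket: h₀ sin ϕ sin δ + cos ϕ cos δ sin h₀ = 1.2318×0.73135×-0.29620 + 0.68200×0.95513×0.94308 = -0.266840 + 0.614321 = 0.347481.
Inverse-square distance factor (a/d)² = 1.0016² = 1.003203.
Q̄ = (S_0/π) × 1.003203 × [bracket] = (589/π) × 1.003203 × 0.347481 = 65.36 W/m².

Q̄ ≈ 65.4 W/m²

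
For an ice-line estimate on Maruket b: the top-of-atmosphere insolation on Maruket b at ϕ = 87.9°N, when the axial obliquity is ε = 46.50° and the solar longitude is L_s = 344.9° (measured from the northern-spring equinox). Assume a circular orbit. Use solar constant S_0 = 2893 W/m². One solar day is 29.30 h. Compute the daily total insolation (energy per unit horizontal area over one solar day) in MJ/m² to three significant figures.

Solar declination: sin δ = sin ε · sin L_s = sin 46.50° × sin 344.9° = -0.18896, so δ = -10.892°.
cos h₀ = −tan(+87.9°) tan(-10.892°) = 5.2479 ≥ 1 ⇒ polar night, h₀ = 0 and Q̄ = 0.
Daily total = Q̄ × 29.30 h × 3600 s/h = 0.00 MJ/m².

0.00 MJ/m²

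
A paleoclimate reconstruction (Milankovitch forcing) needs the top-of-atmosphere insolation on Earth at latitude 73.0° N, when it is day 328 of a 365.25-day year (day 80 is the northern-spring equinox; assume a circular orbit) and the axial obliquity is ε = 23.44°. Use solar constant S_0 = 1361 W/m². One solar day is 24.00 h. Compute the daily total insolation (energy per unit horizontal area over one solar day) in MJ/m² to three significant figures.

0.00 MJ/m²

Solar longitude: L_s = 360° × (328 − 80)/365.25 = 244.435°.
sin δ = sin 23.44° × sin 244.435° = -0.35884, so δ = -21.029°.
cos h₀ = −tan(+73.0°) tan(-21.029°) = 1.2575 ≥ 1 ⇒ polar night, h₀ = 0 and Q̄ = 0.
Daily total = Q̄ × 24.00 h × 3600 s/h = 0.00 MJ/m².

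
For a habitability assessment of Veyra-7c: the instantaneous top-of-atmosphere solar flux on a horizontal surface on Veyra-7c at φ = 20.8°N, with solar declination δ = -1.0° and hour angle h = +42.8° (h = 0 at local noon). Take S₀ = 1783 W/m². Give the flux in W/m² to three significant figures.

cos θ_z = sin φ sin δ + cos φ cos δ cos h = -0.006197 + 0.685805 = 0.679608.
Flux = S₀ · cos θ_z = 1783 × 0.679608 = 1212 W/m².

1.21e+03 W/m²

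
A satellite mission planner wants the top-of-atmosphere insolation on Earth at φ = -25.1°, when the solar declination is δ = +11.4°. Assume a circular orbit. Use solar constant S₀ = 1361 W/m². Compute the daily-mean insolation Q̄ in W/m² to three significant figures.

Q̄ ≈ 329 W/m²

cos H₀ = −tan(-25.1°) tan(+11.400°) = 0.0945, H₀ = 1.4762 rad.
Bracket: H₀ sin φ sin δ + cos φ cos δ sin H₀ = 1.4762×-0.42420×0.19766 + 0.90557×0.98027×0.99553 = -0.123775 + 0.883735 = 0.759960.
Q̄ = (S₀/π) × [bracket] = (1361/π) × 0.759960 = 329.2 W/m².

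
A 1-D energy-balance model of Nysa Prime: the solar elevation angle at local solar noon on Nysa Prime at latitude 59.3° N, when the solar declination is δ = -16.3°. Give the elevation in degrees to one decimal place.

At local noon the hour angle is zero, so the zenith angle equals |ϕ − δ| = |+59.3° − (-16.300°)| = 75.600°.
Elevation = 90° − 75.600° = 14.4°.

14.4°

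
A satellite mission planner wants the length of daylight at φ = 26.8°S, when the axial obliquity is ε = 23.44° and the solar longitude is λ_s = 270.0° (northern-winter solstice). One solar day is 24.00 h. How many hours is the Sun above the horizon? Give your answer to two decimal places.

Solar declination: sin δ = sin ε · sin λ_s = sin 23.44° × sin 270.0° = -0.39779, so δ = -23.440°.
cos H₀ = −tan φ · tan δ = −tan(-26.8°) × tan(-23.440°) = -0.2190, so H₀ = 1.7916 rad = 102.65°.
Daylight = 2H₀/(2π) × 24.00 h = (1.7916/π) × 24.00 = 13.69 h.

13.69 h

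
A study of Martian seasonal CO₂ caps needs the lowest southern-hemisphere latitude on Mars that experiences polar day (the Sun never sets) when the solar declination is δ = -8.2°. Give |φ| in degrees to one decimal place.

|φ| = 81.8°

Polar day requires cos H₀ = −tan φ tan δ ≤ −1, i.e. tan φ tan δ ≥ 1.
The boundary is |tan φ| · |tan δ| = 1, so |φ| = 90° − |δ| = 90° − 8.2° = 81.8° in the southern hemisphere.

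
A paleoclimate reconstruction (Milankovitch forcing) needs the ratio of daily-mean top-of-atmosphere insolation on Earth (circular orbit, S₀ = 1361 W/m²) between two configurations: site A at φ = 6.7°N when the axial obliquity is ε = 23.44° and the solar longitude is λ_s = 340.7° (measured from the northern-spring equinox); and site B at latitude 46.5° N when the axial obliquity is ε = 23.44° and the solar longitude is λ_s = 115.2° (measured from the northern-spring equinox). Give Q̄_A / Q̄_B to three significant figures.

Q̄_A / Q̄_B ≈ 0.868

— Configuration A (φ=+6.7°):
Solar declination: sin δ = sin ε · sin λ_s = sin 23.44° × sin 340.7° = -0.13147, so δ = -7.555°.
cos H₀ = −tan(+6.7°) tan(-7.555°) = 0.0156, H₀ = 1.5552 rad.
Bracket: H₀ sin φ sin δ + cos φ cos δ sin H₀ = 1.5552×0.11667×-0.13147 + 0.99317×0.99132×0.99988 = -0.023855 + 0.984431 = 0.960576.
Q̄ = (S₀/π) × [bracket] = (1361/π) × 0.960576 = 416.14 W/m².
— Configuration B (φ=+46.5°):
Solar declination: sin δ = sin ε · sin λ_s = sin 23.44° × sin 115.2° = 0.35993, so δ = +21.096°.
cos H₀ = −tan(+46.5°) tan(+21.096°) = -0.4065, H₀ = 1.9895 rad.
Bracket: H₀ sin φ sin δ + cos φ cos δ sin H₀ = 1.9895×0.72537×0.35993 + 0.68835×0.93298×0.91364 = 0.519423 + 0.586755 = 1.106178.
Q̄ = (S₀/π) × [bracket] = (1361/π) × 1.106178 = 479.22 W/m².
Ratio Q̄_A / Q̄_B = 416.14 / 479.22 = 0.8684.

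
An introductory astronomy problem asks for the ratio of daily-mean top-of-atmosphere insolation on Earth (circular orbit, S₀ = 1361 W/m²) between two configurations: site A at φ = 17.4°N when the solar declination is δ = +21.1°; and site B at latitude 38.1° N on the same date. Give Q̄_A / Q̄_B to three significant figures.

— Configuration A (φ=+17.4°):
cos H₀ = −tan(+17.4°) tan(+21.100°) = -0.1209, H₀ = 1.6920 rad.
Bracket: H₀ sin φ sin δ + cos φ cos δ sin H₀ = 1.6920×0.29904×0.36000 + 0.95424×0.93295×0.99266 = 0.182151 + 0.883724 = 1.065875.
Q̄ = (S₀/π) × [bracket] = (1361/π) × 1.065875 = 461.76 W/m².
— Configuration B (φ=+38.1°):
cos H₀ = −tan(+38.1°) tan(+21.100°) = -0.3026, H₀ = 1.8782 rad.
Bracket: H₀ sin φ sin δ + cos φ cos δ sin H₀ = 1.8782×0.61704×0.36000 + 0.78694×0.93295×0.95313 = 0.417213 + 0.699765 = 1.116978.
Q̄ = (S₀/π) × [bracket] = (1361/π) × 1.116978 = 483.90 W/m².
Ratio Q̄_A / Q̄_B = 461.76 / 483.90 = 0.9542.

Q̄_A / Q̄_B ≈ 0.954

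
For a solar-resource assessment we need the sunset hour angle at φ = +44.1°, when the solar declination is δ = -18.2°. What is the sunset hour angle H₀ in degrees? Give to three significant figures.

H₀ = 71.4°

cos H₀ = −tan φ · tan δ = −tan(+44.1°) × tan(-18.200°) = 0.3186, so H₀ = 1.2465 rad = 71.42°.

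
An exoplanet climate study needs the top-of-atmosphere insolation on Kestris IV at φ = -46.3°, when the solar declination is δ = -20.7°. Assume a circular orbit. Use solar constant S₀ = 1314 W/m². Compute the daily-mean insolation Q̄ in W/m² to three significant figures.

Q̄ ≈ 460 W/m²

cos H₀ = −tan(-46.3°) tan(-20.700°) = -0.3954, H₀ = 1.9773 rad.
Bracket: H₀ sin φ sin δ + cos φ cos δ sin H₀ = 1.9773×-0.72297×-0.35347 + 0.69088×0.93544×0.91850 = 0.505295 + 0.593605 = 1.098900.
Q̄ = (S₀/π) × [bracket] = (1314/π) × 1.098900 = 459.6 W/m².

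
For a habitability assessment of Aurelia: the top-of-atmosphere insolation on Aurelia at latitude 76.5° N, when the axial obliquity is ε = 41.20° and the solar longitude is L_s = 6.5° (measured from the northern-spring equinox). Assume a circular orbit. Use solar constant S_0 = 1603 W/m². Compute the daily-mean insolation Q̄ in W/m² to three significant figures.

Solar declination: sin δ = sin ε · sin L_s = sin 41.20° × sin 6.5° = 0.07457, so δ = +4.276°.
cos h₀ = −tan(+76.5°) tan(+4.276°) = -0.3115, h₀ = 1.8875 rad.
Bracket: h₀ sin ϕ sin δ + cos ϕ cos δ sin h₀ = 1.8875×0.97237×0.07457 + 0.23345×0.99722×0.95026 = 0.136862 + 0.221221 = 0.358083.
Q̄ = (S_0/π) × [bracket] = (1603/π) × 0.358083 = 182.7 W/m².

Q̄ ≈ 183 W/m²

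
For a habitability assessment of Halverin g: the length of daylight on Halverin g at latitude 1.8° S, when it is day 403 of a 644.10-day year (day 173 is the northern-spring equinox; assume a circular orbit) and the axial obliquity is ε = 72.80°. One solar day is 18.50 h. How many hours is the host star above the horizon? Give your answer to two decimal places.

Solar longitude: λ_s = 360° × (403 − 173)/644.10 = 128.551°.
sin δ = sin 72.80° × sin 128.551° = 0.74707, so δ = +48.338°.
cos H₀ = −tan φ · tan δ = −tan(-1.8°) × tan(+48.338°) = 0.0353, so H₀ = 1.5355 rad = 87.98°.
Daylight = 2H₀/(2π) × 18.50 h = (1.5355/π) × 18.50 = 9.04 h.

9.04 h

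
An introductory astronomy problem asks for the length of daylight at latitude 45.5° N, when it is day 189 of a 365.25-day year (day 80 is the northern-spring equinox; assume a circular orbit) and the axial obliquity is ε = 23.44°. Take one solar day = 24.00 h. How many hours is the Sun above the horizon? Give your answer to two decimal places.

Solar longitude: λ_s = 360° × (189 − 80)/365.25 = 107.433°.
sin δ = sin 23.44° × sin 107.433° = 0.37952, so δ = +22.304°.
cos H₀ = −tan φ · tan δ = −tan(+45.5°) × tan(+22.304°) = -0.4174, so H₀ = 2.0014 rad = 114.67°.
Daylight = 2H₀/(2π) × 24.00 h = (2.0014/π) × 24.00 = 15.29 h.

15.29 h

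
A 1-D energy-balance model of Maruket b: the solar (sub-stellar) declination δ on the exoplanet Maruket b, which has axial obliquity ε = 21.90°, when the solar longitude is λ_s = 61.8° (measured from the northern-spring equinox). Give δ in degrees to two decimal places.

δ = +19.19°

sin δ = sin ε · sin λ_s = sin 21.90° × sin 61.8° = 0.328715.
δ = arcsin(0.328715) = +19.19°.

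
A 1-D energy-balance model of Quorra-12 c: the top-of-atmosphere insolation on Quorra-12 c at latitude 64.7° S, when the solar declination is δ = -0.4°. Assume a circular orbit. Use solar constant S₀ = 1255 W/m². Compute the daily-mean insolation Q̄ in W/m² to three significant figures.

cos H₀ = −tan(-64.7°) tan(-0.400°) = -0.0148, H₀ = 1.5856 rad.
Bracket: H₀ sin φ sin δ + cos φ cos δ sin H₀ = 1.5856×-0.90408×-0.00698 + 0.42736×0.99998×0.99989 = 0.010006 + 0.427304 = 0.437310.
Q̄ = (S₀/π) × [bracket] = (1255/π) × 0.437310 = 174.7 W/m².

Q̄ ≈ 175 W/m²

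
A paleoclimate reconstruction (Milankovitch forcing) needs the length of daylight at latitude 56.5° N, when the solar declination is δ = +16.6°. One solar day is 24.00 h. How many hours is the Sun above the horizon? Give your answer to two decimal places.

cos H₀ = −tan φ · tan δ = −tan(+56.5°) × tan(+16.600°) = -0.4504, so H₀ = 2.0380 rad = 116.77°.
Daylight = 2H₀/(2π) × 24.00 h = (2.0380/π) × 24.00 = 15.57 h.

15.57 h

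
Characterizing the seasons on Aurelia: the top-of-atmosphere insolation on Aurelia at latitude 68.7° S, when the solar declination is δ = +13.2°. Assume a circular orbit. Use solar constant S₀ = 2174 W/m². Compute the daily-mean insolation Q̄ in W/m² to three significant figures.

Q̄ ≈ 59.3 W/m²

cos H₀ = −tan(-68.7°) tan(+13.200°) = 0.6016, H₀ = 0.9253 rad.
Bracket: H₀ sin φ sin δ + cos φ cos δ sin H₀ = 0.9253×-0.93169×0.22835 + 0.36325×0.97358×0.79881 = -0.196859 + 0.282502 = 0.085643.
Q̄ = (S₀/π) × [bracket] = (2174/π) × 0.085643 = 59.27 W/m².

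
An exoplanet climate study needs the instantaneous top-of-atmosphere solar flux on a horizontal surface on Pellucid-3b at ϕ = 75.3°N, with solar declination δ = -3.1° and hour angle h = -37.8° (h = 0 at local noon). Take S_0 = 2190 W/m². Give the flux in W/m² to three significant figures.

324 W/m²

cos θ_z = sin ϕ sin δ + cos ϕ cos δ cos h = -0.052309 + 0.200215 = 0.147906.
Flux = S_0 · cos θ_z = 2190 × 0.147906 = 323.9 W/m².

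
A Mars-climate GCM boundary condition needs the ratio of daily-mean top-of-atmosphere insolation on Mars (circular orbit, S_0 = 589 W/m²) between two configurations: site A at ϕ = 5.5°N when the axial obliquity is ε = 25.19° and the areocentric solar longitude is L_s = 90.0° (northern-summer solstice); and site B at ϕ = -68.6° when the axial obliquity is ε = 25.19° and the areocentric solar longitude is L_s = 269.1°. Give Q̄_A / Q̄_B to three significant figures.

Q̄_A / Q̄_B ≈ 0.776

— Configuration A (ϕ=+5.5°):
sin δ = sin 25.19° × sin 90.0° = 0.42562, so δ = +25.190°.
cos h₀ = −tan(+5.5°) tan(+25.190°) = -0.0453, h₀ = 1.6161 rad.
Bracket: h₀ sin ϕ sin δ + cos ϕ cos δ sin h₀ = 1.6161×0.09585×0.42562 + 0.99540×0.90490×0.99897 = 0.065930 + 0.899810 = 0.965740.
Q̄ = (S_0/π) × [bracket] = (589/π) × 0.965740 = 181.06 W/m².
— Configuration B (ϕ=-68.6°):
sin δ = sin 25.19° × sin 269.1° = -0.42557, so δ = -25.187°.
cos h₀ = −tan(-68.6°) tan(-25.187°) = -1.2000 ≤ −1 ⇒ polar day, h₀ = π.
Bracket: h₀ sin ϕ sin δ + cos ϕ cos δ sin h₀ = 3.1416×-0.93106×-0.42557 + 0.36488×0.90493×0.00000 = 1.244800 + 0.000000 = 1.244800.
Q̄ = (S_0/π) × [bracket] = (589/π) × 1.244800 = 233.38 W/m².
Ratio Q̄_A / Q̄_B = 181.06 / 233.38 = 0.7758.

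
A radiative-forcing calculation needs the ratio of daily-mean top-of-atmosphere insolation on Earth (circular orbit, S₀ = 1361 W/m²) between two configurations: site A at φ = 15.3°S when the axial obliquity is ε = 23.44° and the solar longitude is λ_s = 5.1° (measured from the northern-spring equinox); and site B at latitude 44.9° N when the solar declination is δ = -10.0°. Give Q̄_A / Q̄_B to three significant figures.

Q̄_A / Q̄_B ≈ 1.84

— Configuration A (φ=-15.3°):
Solar declination: sin δ = sin ε · sin λ_s = sin 23.44° × sin 5.1° = 0.03536, so δ = +2.026°.
cos H₀ = −tan(-15.3°) tan(+2.026°) = 0.0097, H₀ = 1.5611 rad.
Bracket: H₀ sin φ sin δ + cos φ cos δ sin H₀ = 1.5611×-0.26387×0.03536 + 0.96456×0.99937×0.99995 = -0.014566 + 0.963904 = 0.949338.
Q̄ = (S₀/π) × [bracket] = (1361/π) × 0.949338 = 411.27 W/m².
— Configuration B (φ=+44.9°):
cos H₀ = −tan(+44.9°) tan(-10.000°) = 0.1757, H₀ = 1.3942 rad.
Bracket: H₀ sin φ sin δ + cos φ cos δ sin H₀ = 1.3942×0.70587×-0.17365 + 0.70834×0.98481×0.98444 = -0.170893 + 0.686726 = 0.515833.
Q̄ = (S₀/π) × [bracket] = (1361/π) × 0.515833 = 223.47 W/m².
Ratio Q̄_A / Q̄_B = 411.27 / 223.47 = 1.840.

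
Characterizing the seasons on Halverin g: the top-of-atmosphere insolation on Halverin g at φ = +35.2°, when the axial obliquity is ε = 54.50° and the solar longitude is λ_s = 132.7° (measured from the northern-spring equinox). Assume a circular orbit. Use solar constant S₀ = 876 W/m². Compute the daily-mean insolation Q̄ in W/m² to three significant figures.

Solar declination: sin δ = sin ε · sin λ_s = sin 54.50° × sin 132.7° = 0.59831, so δ = +36.749°.
cos H₀ = −tan(+35.2°) tan(+36.749°) = -0.5267, H₀ = 2.1256 rad.
Bracket: H₀ sin φ sin δ + cos φ cos δ sin H₀ = 2.1256×0.57643×0.59831 + 0.81714×0.80127×0.85003 = 0.733085 + 0.556557 = 1.289642.
Q̄ = (S₀/π) × [bracket] = (876/π) × 1.289642 = 359.6 W/m².

Q̄ ≈ 360 W/m²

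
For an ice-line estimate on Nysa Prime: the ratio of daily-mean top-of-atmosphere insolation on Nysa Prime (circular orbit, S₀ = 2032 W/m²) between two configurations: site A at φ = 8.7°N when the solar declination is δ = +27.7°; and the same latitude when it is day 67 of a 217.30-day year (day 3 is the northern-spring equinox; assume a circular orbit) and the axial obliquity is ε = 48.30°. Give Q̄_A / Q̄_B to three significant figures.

Q̄_A / Q̄_B ≈ 1.14

— Configuration A (φ=+8.7°):
cos H₀ = −tan(+8.7°) tan(+27.700°) = -0.0803, H₀ = 1.6512 rad.
Bracket: H₀ sin φ sin δ + cos φ cos δ sin H₀ = 1.6512×0.15126×0.46484 + 0.98849×0.88539×0.99677 = 0.116099 + 0.872372 = 0.988471.
Q̄ = (S₀/π) × [bracket] = (2032/π) × 0.988471 = 639.35 W/m².
— Configuration B (φ=+8.7°):
Solar longitude: λ_s = 360° × (67 − 3)/217.30 = 106.029°.
sin δ = sin 48.30° × sin 106.029° = 0.71761, so δ = +45.858°.
cos H₀ = −tan(+8.7°) tan(+45.858°) = -0.1577, H₀ = 1.7291 rad.
Bracket: H₀ sin φ sin δ + cos φ cos δ sin H₀ = 1.7291×0.15126×0.71761 + 0.98849×0.69644×0.98749 = 0.187686 + 0.679812 = 0.867498.
Q̄ = (S₀/π) × [bracket] = (2032/π) × 0.867498 = 561.10 W/m².
Ratio Q̄_A / Q̄_B = 639.35 / 561.10 = 1.139.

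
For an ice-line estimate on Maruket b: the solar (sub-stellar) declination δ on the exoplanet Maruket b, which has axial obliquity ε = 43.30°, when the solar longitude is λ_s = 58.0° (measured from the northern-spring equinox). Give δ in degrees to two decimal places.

sin δ = sin ε · sin λ_s = sin 43.30° × sin 58.0° = 0.581607.
δ = arcsin(0.581607) = +35.56°.

δ = +35.56°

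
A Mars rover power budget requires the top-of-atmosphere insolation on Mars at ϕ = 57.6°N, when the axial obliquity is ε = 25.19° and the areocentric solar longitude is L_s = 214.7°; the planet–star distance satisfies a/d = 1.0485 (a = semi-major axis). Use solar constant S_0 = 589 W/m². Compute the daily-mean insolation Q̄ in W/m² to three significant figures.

Q̄ ≈ 49.3 W/m²

sin δ = sin 25.19° × sin 214.7° = -0.24230, so δ = -14.022°.
cos h₀ = −tan(+57.6°) tan(-14.022°) = 0.3935, h₀ = 1.1663 rad.
Bracket: h₀ sin ϕ sin δ + cos ϕ cos δ sin h₀ = 1.1663×0.84433×-0.24230 + 0.53583×0.97020×0.91931 = -0.238603 + 0.477915 = 0.239312.
Inverse-square distance factor (a/d)² = 1.0485² = 1.099352.
Q̄ = (S_0/π) × 1.099352 × [bracket] = (589/π) × 1.099352 × 0.239312 = 49.32 W/m².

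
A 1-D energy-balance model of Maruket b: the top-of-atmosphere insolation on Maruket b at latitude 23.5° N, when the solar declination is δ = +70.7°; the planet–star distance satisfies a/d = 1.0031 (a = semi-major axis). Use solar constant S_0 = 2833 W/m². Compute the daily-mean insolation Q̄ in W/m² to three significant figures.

Q̄ ≈ 1.07e+03 W/m²

cos h₀ = −tan(+23.5°) tan(+70.700°) = -1.2416 ≤ −1 ⇒ polar day, h₀ = π.
Bracket: h₀ sin ϕ sin δ + cos ϕ cos δ sin h₀ = 3.1416×0.39875×0.94380 + 0.91706×0.33051×0.00000 = 1.182311 + 0.000000 = 1.182311.
Inverse-square distance factor (a/d)² = 1.0031² = 1.006210.
Q̄ = (S_0/π) × 1.006210 × [bracket] = (2833/π) × 1.006210 × 1.182311 = 1073 W/m².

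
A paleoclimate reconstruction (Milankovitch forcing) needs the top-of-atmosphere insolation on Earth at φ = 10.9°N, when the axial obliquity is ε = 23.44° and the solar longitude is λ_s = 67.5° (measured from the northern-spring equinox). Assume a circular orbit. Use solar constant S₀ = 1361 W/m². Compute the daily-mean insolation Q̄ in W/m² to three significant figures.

Solar declination: sin δ = sin ε · sin λ_s = sin 23.44° × sin 67.5° = 0.36751, so δ = +21.562°.
cos H₀ = −tan(+10.9°) tan(+21.562°) = -0.0761, H₀ = 1.6470 rad.
Bracket: H₀ sin φ sin δ + cos φ cos δ sin H₀ = 1.6470×0.18910×0.36751 + 0.98196×0.93002×0.99710 = 0.114460 + 0.910594 = 1.025054.
Q̄ = (S₀/π) × [bracket] = (1361/π) × 1.025054 = 444.1 W/m².

Q̄ ≈ 444 W/m²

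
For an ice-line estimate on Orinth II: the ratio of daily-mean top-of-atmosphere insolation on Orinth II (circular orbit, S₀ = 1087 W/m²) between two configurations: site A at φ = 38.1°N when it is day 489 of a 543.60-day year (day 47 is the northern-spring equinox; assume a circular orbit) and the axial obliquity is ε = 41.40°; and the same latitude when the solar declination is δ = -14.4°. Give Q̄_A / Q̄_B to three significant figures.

Q̄_A / Q̄_B ≈ 0.279

— Configuration A (φ=+38.1°):
Solar longitude: λ_s = 360° × (489 − 47)/543.60 = 292.715°.
sin δ = sin 41.40° × sin 292.715° = -0.61002, so δ = -37.591°.
cos H₀ = −tan(+38.1°) tan(-37.591°) = 0.6036, H₀ = 0.9227 rad.
Bracket: H₀ sin φ sin δ + cos φ cos δ sin H₀ = 0.9227×0.61704×-0.61002 + 0.78694×0.79239×0.79726 = -0.347310 + 0.497142 = 0.149832.
Q̄ = (S₀/π) × [bracket] = (1087/π) × 0.149832 = 51.842 W/m².
— Configuration B (φ=+38.1°):
cos H₀ = −tan(+38.1°) tan(-14.400°) = 0.2013, H₀ = 1.3681 rad.
Bracket: H₀ sin φ sin δ + cos φ cos δ sin H₀ = 1.3681×0.61704×-0.24869 + 0.78694×0.96858×0.97952 = -0.209937 + 0.746604 = 0.536667.
Q̄ = (S₀/π) × [bracket] = (1087/π) × 0.536667 = 185.69 W/m².
Ratio Q̄_A / Q̄_B = 51.842 / 185.69 = 0.2792.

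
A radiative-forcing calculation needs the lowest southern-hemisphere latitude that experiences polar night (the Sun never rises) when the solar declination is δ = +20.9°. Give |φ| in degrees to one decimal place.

|φ| = 69.1°

Polar night requires cos H₀ = −tan φ tan δ ≥ 1, i.e. tan φ tan δ ≤ −1.
The boundary is |tan φ| · |tan δ| = 1, so |φ| = 90° − |δ| = 90° − 20.9° = 69.1° in the southern hemisphere.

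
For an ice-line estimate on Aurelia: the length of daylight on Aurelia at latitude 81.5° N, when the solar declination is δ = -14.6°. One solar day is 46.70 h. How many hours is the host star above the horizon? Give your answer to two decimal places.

0.00 h

cos H₀ = −tan φ · tan δ = 1.7429 ≥ 1, so the host star never rises (polar night) and H₀ = 0.
Daylight = 2H₀/(2π) × 46.70 h = (0.0000/π) × 46.70 = 0.00 h.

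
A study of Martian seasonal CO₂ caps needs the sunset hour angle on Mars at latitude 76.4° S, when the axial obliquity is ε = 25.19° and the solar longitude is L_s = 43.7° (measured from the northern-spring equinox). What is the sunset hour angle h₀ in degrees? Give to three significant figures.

Solar declination: sin δ = sin ε · sin L_s = sin 25.19° × sin 43.7° = 0.29405, so δ = +17.101°.
cos h₀ = −tan ϕ · tan δ = 1.2717 ≥ 1, so the Sun never rises (polar night) and h₀ = 0.

h₀ = 0.00°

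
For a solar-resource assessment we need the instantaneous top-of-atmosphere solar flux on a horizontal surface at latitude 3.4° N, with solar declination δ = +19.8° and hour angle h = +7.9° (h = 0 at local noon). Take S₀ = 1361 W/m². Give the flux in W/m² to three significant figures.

1.29e+03 W/m²

cos θ_z = sin φ sin δ + cos φ cos δ cos h = 0.020089 + 0.930311 = 0.950400.
Flux = S₀ · cos θ_z = 1361 × 0.950400 = 1293 W/m².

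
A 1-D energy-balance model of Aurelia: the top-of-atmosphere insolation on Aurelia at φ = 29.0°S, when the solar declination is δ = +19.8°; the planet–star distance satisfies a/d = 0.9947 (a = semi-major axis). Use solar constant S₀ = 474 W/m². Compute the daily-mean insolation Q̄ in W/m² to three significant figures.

cos H₀ = −tan(-29.0°) tan(+19.800°) = 0.1996, H₀ = 1.3699 rad.
Bracket: H₀ sin φ sin δ + cos φ cos δ sin H₀ = 1.3699×-0.48481×0.33874 + 0.87462×0.94088×0.97988 = -0.224971 + 0.806355 = 0.581384.
Inverse-square distance factor (a/d)² = 0.9947² = 0.989428.
Q̄ = (S₀/π) × 0.989428 × [bracket] = (474/π) × 0.989428 × 0.581384 = 86.79 W/m².

Q̄ ≈ 86.8 W/m²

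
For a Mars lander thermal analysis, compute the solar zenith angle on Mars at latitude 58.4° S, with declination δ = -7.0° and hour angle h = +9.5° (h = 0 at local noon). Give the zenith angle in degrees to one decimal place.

θ_z = 51.9°

cos θ_z = sin φ sin δ + cos φ cos δ cos h = 0.103799 + 0.512948 = 0.616747.
θ_z = arccos(0.616747) = 51.9°.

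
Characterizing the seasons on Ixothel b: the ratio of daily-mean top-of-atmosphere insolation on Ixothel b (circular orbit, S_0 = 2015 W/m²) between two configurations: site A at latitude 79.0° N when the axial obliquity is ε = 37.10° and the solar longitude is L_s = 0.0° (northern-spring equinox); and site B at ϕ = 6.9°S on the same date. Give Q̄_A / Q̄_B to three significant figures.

Q̄_A / Q̄_B ≈ 0.192

— Configuration A (ϕ=+79.0°):
Solar declination: sin δ = sin ε · sin L_s = sin 37.10° × sin 0.0° = 0.00000, so δ = +0.000°.
cos h₀ = −tan(+79.0°) tan(+0.000°) = -0.0000, h₀ = 1.5708 rad.
Bracket: h₀ sin ϕ sin δ + cos ϕ cos δ sin h₀ = 1.5708×0.98163×0.00000 + 0.19081×1.00000×1.00000 = 0.000000 + 0.190810 = 0.190810.
Q̄ = (S_0/π) × [bracket] = (2015/π) × 0.190810 = 122.38 W/m².
— Configuration B (ϕ=-6.9°):
cos h₀ = −tan(-6.9°) tan(+0.000°) = 0.0000, h₀ = 1.5708 rad.
Bracket: h₀ sin ϕ sin δ + cos ϕ cos δ sin h₀ = 1.5708×-0.12014×0.00000 + 0.99276×1.00000×1.00000 = -0.000000 + 0.992760 = 0.992760.
Q̄ = (S_0/π) × [bracket] = (2015/π) × 0.992760 = 636.75 W/m².
Ratio Q̄_A / Q̄_B = 122.38 / 636.75 = 0.1922.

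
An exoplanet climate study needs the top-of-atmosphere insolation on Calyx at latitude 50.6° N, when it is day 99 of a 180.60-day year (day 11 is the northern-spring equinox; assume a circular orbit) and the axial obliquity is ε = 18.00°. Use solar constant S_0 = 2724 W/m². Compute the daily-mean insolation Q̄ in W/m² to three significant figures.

Solar longitude: L_s = 360° × (99 − 11)/180.60 = 175.415°.
sin δ = sin 18.00° × sin 175.415° = 0.02470, so δ = +1.415°.
cos h₀ = −tan(+50.6°) tan(+1.415°) = -0.0301, h₀ = 1.6009 rad.
Bracket: h₀ sin ϕ sin δ + cos ϕ cos δ sin h₀ = 1.6009×0.77273×0.02470 + 0.63473×0.99969×0.99955 = 0.030555 + 0.634248 = 0.664803.
Q̄ = (S_0/π) × [bracket] = (2724/π) × 0.664803 = 576.4 W/m².

Q̄ ≈ 576 W/m²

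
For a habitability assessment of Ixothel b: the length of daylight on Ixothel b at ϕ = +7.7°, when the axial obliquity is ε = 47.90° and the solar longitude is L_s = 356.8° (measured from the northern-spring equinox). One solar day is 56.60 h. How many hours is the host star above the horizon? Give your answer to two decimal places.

Solar declination: sin δ = sin ε · sin L_s = sin 47.90° × sin 356.8° = -0.04142, so δ = -2.374°.
cos h₀ = −tan ϕ · tan δ = −tan(+7.7°) × tan(-2.374°) = 0.0056, so h₀ = 1.5652 rad = 89.68°.
Daylight = 2h₀/(2π) × 56.60 h = (1.5652/π) × 56.60 = 28.20 h.

28.20 h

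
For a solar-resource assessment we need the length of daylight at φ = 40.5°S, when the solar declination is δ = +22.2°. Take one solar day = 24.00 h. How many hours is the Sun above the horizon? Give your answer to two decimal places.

cos H₀ = −tan φ · tan δ = −tan(-40.5°) × tan(+22.200°) = 0.3485, so H₀ = 1.2148 rad = 69.60°.
Daylight = 2H₀/(2π) × 24.00 h = (1.2148/π) × 24.00 = 9.28 h.

9.28 h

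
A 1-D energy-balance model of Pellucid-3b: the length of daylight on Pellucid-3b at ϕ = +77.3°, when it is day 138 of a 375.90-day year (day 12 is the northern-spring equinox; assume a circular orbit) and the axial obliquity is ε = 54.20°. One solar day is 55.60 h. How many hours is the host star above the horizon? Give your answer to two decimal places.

55.60 h

Solar longitude: L_s = 360° × (138 − 12)/375.90 = 120.670°.
sin δ = sin 54.20° × sin 120.670° = 0.69761, so δ = +44.235°.
Sunrise equation: cos h₀ = −tan ϕ · tan δ = -4.3205 ≤ −1, so the host star never sets (polar day) and h₀ = π.
Daylight = 2h₀/(2π) × 55.60 h = (3.1416/π) × 55.60 = 55.60 h.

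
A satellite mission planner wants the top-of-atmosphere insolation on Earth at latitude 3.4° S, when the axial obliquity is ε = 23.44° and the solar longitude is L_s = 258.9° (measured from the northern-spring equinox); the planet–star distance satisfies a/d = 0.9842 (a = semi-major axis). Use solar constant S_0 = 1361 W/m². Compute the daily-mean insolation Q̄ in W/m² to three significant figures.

Solar declination: sin δ = sin ε · sin L_s = sin 23.44° × sin 258.9° = -0.39035, so δ = -22.976°.
cos h₀ = −tan(-3.4°) tan(-22.976°) = -0.0252, h₀ = 1.5960 rad.
Bracket: h₀ sin ϕ sin δ + cos ϕ cos δ sin h₀ = 1.5960×-0.05931×-0.39035 + 0.99824×0.92067×0.99968 = 0.036950 + 0.918756 = 0.955706.
Inverse-square distance factor (a/d)² = 0.9842² = 0.968650.
Q̄ = (S_0/π) × 0.968650 × [bracket] = (1361/π) × 0.968650 × 0.955706 = 401.1 W/m².

Q̄ ≈ 401 W/m²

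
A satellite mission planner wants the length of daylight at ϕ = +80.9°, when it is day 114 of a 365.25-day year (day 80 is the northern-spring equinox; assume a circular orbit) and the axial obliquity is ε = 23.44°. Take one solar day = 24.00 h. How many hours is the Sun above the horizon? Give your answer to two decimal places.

Solar longitude: L_s = 360° × (114 − 80)/365.25 = 33.511°.
sin δ = sin 23.44° × sin 33.511° = 0.21962, so δ = +12.687°.
Sunrise equation: cos h₀ = −tan ϕ · tan δ = -1.4054 ≤ −1, so the Sun never sets (polar day) and h₀ = π.
Daylight = 2h₀/(2π) × 24.00 h = (3.1416/π) × 24.00 = 24.00 h.

24.00 h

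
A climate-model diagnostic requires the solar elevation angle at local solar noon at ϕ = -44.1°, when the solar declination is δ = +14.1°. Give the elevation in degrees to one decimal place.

31.8°

At local noon the hour angle is zero, so the zenith angle equals |ϕ − δ| = |-44.1° − (+14.100°)| = 58.200°.
Elevation = 90° − 58.200° = 31.8°.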